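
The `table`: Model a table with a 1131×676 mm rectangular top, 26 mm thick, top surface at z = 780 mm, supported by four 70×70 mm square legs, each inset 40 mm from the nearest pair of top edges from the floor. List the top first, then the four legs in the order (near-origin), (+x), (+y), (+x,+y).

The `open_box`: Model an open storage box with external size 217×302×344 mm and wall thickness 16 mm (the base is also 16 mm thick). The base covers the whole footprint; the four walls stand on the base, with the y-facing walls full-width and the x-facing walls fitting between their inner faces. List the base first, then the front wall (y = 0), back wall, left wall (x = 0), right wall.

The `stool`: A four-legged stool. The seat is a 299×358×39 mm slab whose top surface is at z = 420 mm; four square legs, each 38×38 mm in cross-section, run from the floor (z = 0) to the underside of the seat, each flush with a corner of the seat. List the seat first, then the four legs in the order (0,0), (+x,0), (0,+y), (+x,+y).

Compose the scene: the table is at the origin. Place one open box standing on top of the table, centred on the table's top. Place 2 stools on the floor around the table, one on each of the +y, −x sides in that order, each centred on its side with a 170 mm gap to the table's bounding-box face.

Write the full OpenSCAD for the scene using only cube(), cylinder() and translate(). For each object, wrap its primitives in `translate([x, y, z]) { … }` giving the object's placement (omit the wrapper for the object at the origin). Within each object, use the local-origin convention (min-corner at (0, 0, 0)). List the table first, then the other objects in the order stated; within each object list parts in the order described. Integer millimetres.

translate([0, 0, 754]) cube([1131, 676, 26]);
translate([40, 40, 0]) cube([70, 70, 754]);
translate([1021, 40, 0]) cube([70, 70, 754]);
translate([40, 566, 0]) cube([70, 70, 754]);
translate([1021, 566, 0]) cube([70, 70, 754]);
translate([457, 187, 780]) {
  cube([217, 302, 16]);
  translate([0, 0, 16]) cube([217, 16, 328]);
  translate([0, 286, 16]) cube([217, 16, 328]);
  translate([0, 16, 16]) cube([16, 270, 328]);
  translate([201, 16, 16]) cube([16, 270, 328]);
}
translate([416, 846, 0]) {
  translate([0, 0, 381]) cube([299, 358, 39]);
  cube([38, 38, 381]);
  translate([261, 0, 0]) cube([38, 38, 381]);
  translate([0, 320, 0]) cube([38, 38, 381]);
  translate([261, 320, 0]) cube([38, 38, 381]);
}
translate([-469, 159, 0]) {
  translate([0, 0, 381]) cube([299, 358, 39]);
  cube([38, 38, 381]);
  translate([261, 0, 0]) cube([38, 38, 381]);
  translate([0, 320, 0]) cube([38, 38, 381]);
  translate([261, 320, 0]) cube([38, 38, 381]);
}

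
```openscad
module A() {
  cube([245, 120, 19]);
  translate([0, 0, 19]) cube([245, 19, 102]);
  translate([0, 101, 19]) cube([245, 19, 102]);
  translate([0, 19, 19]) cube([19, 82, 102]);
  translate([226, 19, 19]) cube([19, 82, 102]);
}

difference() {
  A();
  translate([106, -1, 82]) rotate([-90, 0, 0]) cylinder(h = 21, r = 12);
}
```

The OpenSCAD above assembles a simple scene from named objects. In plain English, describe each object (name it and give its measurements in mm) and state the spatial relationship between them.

A is an open storage box with external size 245×120×121 mm and wall thickness 19 mm (the base is also 19 mm thick). The base covers the whole footprint; the four walls stand on the base, with the y-facing walls full-width and the x-facing walls fitting between their inner faces.

The open box has a circular hole of radius 12 mm through its front wall, centred at (x = 106, z = 82).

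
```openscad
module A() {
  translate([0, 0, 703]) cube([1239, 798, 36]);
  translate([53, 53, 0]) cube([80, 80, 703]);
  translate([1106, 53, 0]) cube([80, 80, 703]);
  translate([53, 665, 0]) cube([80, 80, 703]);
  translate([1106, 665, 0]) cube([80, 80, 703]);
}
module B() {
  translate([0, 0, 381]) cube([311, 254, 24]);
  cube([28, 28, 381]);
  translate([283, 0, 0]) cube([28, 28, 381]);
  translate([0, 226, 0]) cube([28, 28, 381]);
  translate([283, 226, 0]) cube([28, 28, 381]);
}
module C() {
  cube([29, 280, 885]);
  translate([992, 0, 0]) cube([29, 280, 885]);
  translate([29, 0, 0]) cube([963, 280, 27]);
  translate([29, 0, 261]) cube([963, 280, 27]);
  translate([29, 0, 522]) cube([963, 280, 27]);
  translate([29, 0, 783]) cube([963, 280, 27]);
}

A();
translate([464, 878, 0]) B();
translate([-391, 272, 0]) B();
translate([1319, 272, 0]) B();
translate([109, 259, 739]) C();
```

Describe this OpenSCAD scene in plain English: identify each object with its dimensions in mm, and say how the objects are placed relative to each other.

A is a table: top 1239 mm (x) × 798 mm (y), 36 mm thick, upper face at z = 739 mm, on four 80×80 mm square legs, each inset 53 mm from the nearest pair of top edges, running from z = 0 to the bottom of the top.

B is a four-legged stool. The seat is a 311×254×24 mm slab whose top surface is at z = 405 mm; four square legs, each 28×28 mm in cross-section, run from the floor (z = 0) to the underside of the seat, each flush with a corner of the seat.

C is a bookshelf 1021 mm wide overall, 280 mm deep and 885 mm tall. The two sides are 29 mm thick vertical panels. 4 horizontal shelves of 27 mm thickness span between the inner faces of the sides; the lowest shelf sits on the floor and shelves are stacked with a clear vertical gap of 234 mm between each pair.

Three stools sit around the table at the +y, −x, +x sides. The bookshelf is on top of the table, centred.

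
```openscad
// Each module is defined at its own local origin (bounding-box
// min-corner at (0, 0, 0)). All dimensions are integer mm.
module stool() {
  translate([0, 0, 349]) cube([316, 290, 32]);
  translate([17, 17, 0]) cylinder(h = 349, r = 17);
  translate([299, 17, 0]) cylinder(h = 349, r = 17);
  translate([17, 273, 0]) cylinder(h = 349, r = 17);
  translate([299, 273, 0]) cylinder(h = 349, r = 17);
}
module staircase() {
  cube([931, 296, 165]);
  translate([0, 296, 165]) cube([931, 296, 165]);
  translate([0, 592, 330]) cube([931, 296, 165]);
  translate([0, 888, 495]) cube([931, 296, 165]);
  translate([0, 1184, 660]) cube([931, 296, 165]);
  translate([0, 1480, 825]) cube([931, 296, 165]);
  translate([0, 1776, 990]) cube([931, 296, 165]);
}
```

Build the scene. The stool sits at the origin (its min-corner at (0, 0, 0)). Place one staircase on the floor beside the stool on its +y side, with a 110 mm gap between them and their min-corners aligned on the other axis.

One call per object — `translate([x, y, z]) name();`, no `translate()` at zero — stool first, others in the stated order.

stool();
translate([0, 400, 0]) staircase();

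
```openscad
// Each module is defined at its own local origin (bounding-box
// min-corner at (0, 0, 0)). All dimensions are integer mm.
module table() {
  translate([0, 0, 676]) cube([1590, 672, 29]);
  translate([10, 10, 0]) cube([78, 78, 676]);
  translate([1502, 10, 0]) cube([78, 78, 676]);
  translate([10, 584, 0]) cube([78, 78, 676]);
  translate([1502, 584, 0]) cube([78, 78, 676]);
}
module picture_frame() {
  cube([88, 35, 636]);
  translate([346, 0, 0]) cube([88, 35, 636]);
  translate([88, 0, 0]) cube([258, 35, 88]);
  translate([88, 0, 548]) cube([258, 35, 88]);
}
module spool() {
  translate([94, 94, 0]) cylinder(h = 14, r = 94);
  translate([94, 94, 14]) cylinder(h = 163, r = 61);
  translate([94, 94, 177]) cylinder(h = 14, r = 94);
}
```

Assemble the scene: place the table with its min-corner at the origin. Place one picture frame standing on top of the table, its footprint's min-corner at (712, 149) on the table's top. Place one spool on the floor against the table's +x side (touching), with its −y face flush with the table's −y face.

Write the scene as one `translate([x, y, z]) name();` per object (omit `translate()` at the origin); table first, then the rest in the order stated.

table();
translate([712, 149, 705]) picture_frame();
translate([1590, 0, 0]) spool();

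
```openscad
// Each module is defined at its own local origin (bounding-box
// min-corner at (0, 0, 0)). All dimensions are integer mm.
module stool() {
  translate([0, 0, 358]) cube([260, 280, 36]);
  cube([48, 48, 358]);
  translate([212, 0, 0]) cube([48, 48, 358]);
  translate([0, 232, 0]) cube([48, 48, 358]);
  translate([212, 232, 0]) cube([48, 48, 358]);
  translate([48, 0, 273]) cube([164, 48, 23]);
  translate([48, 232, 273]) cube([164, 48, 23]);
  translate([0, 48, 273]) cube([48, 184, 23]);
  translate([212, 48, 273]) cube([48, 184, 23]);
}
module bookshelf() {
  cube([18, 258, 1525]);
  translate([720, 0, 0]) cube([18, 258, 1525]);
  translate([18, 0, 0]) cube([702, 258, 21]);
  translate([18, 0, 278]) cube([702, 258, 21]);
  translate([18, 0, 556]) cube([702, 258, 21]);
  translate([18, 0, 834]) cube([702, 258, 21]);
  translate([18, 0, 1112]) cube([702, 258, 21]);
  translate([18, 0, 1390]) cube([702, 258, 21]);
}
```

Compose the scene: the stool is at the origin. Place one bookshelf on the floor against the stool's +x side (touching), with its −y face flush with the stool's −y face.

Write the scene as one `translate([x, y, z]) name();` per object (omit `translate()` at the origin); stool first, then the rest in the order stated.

stool();
translate([260, 0, 0]) bookshelf();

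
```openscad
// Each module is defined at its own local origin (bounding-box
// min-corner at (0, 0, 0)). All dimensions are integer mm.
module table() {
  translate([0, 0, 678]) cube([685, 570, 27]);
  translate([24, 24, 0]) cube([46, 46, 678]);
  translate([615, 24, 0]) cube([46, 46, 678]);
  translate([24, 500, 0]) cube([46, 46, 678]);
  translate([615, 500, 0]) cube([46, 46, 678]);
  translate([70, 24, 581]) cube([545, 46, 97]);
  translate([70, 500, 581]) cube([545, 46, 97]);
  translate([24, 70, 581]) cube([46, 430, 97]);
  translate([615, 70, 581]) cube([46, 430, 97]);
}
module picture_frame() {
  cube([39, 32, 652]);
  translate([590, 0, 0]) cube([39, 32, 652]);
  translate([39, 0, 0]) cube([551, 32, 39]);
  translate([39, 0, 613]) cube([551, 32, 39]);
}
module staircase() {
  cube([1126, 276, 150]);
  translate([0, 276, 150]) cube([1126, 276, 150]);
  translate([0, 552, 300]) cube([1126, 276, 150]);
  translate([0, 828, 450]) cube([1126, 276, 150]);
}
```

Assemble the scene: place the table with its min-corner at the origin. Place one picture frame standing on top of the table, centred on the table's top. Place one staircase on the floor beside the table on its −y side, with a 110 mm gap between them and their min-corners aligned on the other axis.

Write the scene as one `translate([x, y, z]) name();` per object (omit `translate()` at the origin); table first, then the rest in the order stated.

table();
translate([28, 269, 705]) picture_frame();
translate([0, -1214, 0]) staircase();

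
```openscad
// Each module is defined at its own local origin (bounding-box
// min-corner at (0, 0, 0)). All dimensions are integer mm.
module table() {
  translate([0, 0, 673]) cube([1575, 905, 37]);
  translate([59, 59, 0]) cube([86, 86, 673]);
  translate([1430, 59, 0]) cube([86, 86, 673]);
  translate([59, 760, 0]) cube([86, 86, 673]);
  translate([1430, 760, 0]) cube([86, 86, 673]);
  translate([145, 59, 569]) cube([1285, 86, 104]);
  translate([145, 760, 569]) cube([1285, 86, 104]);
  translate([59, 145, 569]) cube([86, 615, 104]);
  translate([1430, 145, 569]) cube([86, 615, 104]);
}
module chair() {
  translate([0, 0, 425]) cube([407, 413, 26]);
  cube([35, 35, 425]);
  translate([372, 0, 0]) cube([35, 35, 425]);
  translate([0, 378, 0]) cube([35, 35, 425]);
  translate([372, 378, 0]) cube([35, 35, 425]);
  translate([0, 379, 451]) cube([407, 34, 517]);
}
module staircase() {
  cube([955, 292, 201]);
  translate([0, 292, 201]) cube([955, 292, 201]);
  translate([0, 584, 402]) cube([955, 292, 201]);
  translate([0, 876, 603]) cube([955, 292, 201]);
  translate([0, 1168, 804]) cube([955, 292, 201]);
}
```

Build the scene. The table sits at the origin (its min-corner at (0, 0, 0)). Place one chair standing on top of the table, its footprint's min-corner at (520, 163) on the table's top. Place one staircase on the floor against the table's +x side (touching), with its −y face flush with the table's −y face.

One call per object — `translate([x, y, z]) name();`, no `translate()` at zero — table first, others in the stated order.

table();
translate([520, 163, 710]) chair();
translate([1575, 0, 0]) staircase();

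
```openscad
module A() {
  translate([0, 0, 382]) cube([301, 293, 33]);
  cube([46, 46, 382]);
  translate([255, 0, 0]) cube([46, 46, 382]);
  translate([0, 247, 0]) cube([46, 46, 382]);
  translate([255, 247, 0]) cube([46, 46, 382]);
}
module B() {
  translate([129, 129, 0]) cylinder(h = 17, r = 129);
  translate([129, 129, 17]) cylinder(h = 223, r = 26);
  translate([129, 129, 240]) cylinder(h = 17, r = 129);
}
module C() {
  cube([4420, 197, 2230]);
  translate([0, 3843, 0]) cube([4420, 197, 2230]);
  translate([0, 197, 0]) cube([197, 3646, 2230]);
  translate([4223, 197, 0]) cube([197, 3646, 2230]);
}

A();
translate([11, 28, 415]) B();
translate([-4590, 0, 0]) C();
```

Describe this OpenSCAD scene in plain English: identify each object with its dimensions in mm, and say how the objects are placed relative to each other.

A is a four-legged stool. The seat is a 301×293×33 mm slab whose top surface is at z = 415 mm; four square legs, each 46×46 mm in cross-section, run from the floor (z = 0) to the underside of the seat, each flush with a corner of the seat.

B is a spool: two coaxial disc flanges of radius 129 mm and thickness 17 mm, joined by a core cylinder of radius 26 mm and height 223 mm. The lower flange rests on z = 0 and the three cylinders share a vertical axis.

C is a box-shaped house frame (walls only): outside footprint 4420×4040 mm, wall height 2230 mm, wall thickness 197 mm. The two y-facing walls run the full x-width; the two x-facing walls fit between the inner faces of the y-facing walls.

The spool is on top of the stool. The house frame is on the floor beside the stool on its −x side.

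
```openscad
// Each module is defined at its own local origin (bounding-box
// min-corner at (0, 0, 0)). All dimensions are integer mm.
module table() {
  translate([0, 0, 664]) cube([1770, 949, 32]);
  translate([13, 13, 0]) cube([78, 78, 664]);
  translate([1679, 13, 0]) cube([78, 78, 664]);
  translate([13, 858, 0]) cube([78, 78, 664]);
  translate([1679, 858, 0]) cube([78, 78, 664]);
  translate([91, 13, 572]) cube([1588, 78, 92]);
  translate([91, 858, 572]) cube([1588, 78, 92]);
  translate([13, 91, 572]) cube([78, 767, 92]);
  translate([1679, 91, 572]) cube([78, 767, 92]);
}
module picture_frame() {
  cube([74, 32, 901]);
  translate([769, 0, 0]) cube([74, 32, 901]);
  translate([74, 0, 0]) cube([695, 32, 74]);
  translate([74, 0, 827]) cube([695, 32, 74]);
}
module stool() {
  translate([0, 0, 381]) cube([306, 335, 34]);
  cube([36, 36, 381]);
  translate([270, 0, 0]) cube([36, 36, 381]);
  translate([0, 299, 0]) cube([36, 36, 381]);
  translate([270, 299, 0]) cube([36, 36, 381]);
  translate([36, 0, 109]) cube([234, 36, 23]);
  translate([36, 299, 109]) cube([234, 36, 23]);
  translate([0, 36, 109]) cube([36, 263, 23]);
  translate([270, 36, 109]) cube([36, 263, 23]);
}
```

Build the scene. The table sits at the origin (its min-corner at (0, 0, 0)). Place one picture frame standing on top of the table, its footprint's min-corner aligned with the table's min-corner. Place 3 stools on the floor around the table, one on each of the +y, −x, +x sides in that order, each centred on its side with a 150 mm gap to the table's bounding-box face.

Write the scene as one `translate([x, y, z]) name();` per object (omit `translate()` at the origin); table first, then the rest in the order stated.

table();
translate([0, 0, 696]) picture_frame();
translate([732, 1099, 0]) stool();
translate([-456, 307, 0]) stool();
translate([1920, 307, 0]) stool();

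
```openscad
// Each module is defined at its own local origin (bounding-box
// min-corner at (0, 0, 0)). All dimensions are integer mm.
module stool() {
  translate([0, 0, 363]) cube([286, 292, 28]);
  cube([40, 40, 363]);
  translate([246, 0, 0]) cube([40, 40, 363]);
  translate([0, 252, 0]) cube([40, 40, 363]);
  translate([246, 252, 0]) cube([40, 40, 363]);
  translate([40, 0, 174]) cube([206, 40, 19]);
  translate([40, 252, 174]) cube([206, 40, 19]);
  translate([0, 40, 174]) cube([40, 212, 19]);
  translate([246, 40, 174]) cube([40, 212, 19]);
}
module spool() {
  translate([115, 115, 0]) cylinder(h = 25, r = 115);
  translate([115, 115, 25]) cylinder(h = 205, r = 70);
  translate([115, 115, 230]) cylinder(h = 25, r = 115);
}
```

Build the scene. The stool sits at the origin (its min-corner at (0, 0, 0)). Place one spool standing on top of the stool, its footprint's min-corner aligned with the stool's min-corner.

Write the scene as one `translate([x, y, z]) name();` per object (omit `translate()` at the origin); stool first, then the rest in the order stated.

stool();
translate([0, 0, 391]) spool();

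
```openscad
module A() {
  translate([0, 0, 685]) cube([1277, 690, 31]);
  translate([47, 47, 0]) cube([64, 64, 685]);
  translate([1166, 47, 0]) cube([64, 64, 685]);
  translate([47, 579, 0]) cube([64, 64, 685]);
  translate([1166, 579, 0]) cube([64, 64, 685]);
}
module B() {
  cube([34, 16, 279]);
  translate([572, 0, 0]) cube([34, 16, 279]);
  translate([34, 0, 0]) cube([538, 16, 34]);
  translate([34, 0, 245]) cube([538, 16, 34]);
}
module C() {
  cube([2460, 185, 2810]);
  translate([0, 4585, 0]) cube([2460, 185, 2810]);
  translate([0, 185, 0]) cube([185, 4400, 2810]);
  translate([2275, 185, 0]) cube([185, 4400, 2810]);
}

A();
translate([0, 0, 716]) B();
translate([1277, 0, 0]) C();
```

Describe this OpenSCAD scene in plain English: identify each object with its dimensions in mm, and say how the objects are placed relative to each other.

A is a table with a 1277×690 mm rectangular top, 31 mm thick, top surface at z = 716 mm, supported by four 64×64 mm square legs, each inset 47 mm from the nearest pair of top edges, running from the floor.

B is a picture frame with a 538×211 mm rectangular opening (x by z) and a uniform 34 mm border on every side. Frame depth is 16 mm along y. It is built from two vertical stiles running the full outside height and two horizontal rails spanning the gap between the stiles.

C is a box-shaped house frame (walls only): outside footprint 2460×4770 mm, wall height 2810 mm, wall thickness 185 mm. The two y-facing walls run the full x-width; the two x-facing walls fit between the inner faces of the y-facing walls.

The picture frame is on top of the table. The house frame is against the table's +x side, with their −y faces flush.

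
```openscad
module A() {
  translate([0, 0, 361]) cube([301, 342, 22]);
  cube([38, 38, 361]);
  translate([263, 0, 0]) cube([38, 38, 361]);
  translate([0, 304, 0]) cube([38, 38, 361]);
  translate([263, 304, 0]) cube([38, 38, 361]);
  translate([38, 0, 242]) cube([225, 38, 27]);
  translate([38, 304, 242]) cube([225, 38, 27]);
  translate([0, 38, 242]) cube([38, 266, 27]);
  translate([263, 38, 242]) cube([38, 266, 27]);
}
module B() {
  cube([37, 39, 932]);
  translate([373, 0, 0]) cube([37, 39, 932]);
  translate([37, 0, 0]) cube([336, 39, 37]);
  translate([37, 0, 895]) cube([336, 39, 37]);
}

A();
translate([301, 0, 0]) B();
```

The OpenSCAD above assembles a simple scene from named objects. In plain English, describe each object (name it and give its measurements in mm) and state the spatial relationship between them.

A is a simple wooden stool: a rectangular seat 301 mm (x) by 342 mm (y), 22 mm thick, top face at z = 383 mm, on four square legs, each 38×38 mm in cross-section. The legs rest on z = 0, each flush with a corner of the seat. Four stretchers, 38 mm wide and 27 mm tall, connect adjacent legs with their undersides at z = 242 mm, each running between the inner faces of the legs it joins and aligned with the legs' outer faces on the other axis.

B is a rectangular picture frame lying in the x–z plane (depth along y). The opening is 336 mm wide (x) by 858 mm tall (z), surrounded by a border 37 mm wide on all four sides. The frame is 39 mm deep and is made of two full-height vertical stiles with two horizontal rails fitted between them.

The picture frame is against the stool's +x side, with their −y faces flush.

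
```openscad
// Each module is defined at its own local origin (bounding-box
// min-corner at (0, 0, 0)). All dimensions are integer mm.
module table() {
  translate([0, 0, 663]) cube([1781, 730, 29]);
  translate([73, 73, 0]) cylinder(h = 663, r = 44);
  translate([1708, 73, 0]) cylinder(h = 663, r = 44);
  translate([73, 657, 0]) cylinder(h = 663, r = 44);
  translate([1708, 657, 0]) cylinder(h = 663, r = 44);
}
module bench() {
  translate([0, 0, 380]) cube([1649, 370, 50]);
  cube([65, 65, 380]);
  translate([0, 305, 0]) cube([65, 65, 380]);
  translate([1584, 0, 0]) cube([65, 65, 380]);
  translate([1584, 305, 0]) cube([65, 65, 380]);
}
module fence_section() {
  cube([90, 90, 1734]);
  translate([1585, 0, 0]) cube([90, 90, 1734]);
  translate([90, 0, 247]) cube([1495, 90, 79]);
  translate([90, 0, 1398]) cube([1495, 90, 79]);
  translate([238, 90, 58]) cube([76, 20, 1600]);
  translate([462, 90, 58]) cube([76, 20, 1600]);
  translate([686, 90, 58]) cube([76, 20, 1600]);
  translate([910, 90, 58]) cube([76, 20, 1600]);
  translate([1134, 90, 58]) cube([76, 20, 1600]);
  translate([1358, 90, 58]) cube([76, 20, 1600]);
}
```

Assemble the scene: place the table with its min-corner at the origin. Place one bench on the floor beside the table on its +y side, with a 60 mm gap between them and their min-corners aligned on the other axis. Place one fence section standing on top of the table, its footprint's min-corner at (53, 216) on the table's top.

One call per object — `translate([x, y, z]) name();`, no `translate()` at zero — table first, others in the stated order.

table();
translate([0, 790, 0]) bench();
translate([53, 216, 692]) fence_section();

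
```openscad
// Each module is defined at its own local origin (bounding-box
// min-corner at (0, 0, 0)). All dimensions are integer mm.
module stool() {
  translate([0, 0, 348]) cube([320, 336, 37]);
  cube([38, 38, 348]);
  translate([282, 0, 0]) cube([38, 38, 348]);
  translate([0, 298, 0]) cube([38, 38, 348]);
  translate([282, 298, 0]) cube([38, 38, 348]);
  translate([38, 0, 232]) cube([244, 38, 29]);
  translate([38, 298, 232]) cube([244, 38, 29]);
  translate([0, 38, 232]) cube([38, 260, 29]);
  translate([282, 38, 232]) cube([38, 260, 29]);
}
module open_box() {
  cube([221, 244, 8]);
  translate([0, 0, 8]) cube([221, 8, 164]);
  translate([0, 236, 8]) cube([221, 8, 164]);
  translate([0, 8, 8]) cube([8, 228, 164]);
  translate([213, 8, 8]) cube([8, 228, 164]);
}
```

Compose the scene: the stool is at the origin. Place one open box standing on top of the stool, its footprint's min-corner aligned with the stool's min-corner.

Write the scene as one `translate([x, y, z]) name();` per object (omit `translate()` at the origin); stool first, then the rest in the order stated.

stool();
translate([0, 0, 385]) open_box();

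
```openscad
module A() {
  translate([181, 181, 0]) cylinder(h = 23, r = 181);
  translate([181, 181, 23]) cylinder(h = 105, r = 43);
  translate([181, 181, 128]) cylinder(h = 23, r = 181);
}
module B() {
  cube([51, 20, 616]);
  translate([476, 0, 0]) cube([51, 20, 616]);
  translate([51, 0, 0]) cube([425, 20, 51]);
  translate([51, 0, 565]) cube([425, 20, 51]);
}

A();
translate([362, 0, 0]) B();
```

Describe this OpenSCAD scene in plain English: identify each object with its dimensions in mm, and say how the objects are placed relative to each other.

A is a spool: two coaxial disc flanges of radius 181 mm and thickness 23 mm, joined by a core cylinder of radius 43 mm and height 105 mm. The lower flange rests on z = 0 and the three cylinders share a vertical axis.

B is a rectangular picture frame lying in the x–z plane (depth along y). The opening is 425 mm wide (x) by 514 mm tall (z), surrounded by a border 51 mm wide on all four sides. The frame is 20 mm deep and is made of two full-height vertical stiles with two horizontal rails fitted between them.

The picture frame is against the spool's +x side, with their −y faces flush.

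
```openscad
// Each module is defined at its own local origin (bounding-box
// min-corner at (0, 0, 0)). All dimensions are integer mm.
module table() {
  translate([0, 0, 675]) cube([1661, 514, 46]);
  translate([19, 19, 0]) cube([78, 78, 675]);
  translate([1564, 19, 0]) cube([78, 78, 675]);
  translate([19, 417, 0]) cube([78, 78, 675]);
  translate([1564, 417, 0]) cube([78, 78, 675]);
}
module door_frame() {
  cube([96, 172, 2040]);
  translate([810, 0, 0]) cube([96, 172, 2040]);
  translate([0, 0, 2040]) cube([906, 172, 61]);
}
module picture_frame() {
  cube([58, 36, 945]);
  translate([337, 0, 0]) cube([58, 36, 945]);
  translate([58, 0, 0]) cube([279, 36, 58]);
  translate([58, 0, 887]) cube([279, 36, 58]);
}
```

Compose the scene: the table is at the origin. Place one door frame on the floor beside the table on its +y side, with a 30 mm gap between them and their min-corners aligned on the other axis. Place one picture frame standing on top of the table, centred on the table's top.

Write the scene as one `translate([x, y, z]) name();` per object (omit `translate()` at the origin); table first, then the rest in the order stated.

table();
translate([0, 544, 0]) door_frame();
translate([633, 239, 721]) picture_frame();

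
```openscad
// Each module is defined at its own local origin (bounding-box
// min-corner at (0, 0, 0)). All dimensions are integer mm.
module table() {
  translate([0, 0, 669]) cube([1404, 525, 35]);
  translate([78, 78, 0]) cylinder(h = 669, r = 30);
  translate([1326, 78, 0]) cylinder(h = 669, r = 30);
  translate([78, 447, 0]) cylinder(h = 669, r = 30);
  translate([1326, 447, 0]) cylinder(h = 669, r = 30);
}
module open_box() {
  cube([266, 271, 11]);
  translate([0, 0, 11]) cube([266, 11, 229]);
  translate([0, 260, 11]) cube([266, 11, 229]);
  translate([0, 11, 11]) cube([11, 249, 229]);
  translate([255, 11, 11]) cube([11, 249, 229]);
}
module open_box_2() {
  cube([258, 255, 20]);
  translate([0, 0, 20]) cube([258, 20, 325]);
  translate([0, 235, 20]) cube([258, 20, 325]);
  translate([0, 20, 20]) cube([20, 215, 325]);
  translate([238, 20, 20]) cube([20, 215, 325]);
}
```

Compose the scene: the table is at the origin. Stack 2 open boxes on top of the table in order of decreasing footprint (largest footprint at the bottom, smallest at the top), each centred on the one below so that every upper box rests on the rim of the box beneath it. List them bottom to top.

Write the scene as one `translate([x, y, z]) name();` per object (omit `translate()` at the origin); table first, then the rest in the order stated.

table();
translate([569, 127, 704]) open_box();
translate([573, 135, 944]) open_box_2();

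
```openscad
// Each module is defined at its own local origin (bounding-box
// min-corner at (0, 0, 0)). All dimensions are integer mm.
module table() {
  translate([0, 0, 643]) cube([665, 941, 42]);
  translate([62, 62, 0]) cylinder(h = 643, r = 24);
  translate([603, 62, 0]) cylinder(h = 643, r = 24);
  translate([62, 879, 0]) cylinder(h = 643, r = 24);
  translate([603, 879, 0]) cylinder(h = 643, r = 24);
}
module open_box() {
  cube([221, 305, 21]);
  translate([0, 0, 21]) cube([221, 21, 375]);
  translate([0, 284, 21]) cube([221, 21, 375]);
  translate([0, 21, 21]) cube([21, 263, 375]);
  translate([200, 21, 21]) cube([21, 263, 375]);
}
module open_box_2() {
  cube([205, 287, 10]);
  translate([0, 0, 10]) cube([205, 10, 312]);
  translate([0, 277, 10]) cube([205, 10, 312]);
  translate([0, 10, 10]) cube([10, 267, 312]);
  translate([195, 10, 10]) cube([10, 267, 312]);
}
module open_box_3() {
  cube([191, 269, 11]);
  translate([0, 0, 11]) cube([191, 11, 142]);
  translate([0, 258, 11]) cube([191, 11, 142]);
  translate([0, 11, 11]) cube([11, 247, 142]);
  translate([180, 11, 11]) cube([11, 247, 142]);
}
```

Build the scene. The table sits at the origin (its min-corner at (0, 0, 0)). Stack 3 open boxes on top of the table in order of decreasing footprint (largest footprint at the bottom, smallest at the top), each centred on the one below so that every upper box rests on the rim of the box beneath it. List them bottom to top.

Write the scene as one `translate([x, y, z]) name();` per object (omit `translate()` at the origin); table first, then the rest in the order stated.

table();
translate([222, 318, 685]) open_box();
translate([230, 327, 1081]) open_box_2();
translate([237, 336, 1403]) open_box_3();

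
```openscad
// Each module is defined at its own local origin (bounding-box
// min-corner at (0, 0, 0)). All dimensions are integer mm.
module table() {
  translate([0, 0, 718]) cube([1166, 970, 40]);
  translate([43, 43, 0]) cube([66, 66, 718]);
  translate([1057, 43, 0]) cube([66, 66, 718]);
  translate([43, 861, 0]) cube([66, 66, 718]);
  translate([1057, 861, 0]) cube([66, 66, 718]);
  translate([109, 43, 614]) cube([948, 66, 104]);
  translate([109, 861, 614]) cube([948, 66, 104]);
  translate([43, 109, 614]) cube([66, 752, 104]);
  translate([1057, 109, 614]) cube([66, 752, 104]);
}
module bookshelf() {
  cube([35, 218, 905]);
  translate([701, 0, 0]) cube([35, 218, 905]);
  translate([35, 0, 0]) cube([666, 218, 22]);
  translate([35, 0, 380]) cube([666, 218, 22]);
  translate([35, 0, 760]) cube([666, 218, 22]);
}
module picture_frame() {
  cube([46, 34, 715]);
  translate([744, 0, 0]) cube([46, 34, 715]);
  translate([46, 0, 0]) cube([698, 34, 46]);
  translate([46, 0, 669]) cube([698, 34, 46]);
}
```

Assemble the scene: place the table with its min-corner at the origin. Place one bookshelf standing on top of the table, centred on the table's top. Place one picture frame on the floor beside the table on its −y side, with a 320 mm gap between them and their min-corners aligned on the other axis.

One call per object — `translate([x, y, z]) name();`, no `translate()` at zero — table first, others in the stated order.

table();
translate([215, 376, 758]) bookshelf();
translate([0, -354, 0]) picture_frame();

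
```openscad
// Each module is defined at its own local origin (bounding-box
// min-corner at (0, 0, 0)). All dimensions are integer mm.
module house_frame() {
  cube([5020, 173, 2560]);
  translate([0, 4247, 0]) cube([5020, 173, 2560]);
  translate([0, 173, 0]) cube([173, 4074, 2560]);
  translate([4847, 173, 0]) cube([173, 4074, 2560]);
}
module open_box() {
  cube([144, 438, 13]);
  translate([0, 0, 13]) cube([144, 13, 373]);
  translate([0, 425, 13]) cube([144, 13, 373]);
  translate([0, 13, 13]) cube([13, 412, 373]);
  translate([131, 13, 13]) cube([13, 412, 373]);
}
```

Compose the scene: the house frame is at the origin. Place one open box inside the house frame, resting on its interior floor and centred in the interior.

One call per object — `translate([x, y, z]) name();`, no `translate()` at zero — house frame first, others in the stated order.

house_frame();
translate([2438, 1991, 0]) open_box();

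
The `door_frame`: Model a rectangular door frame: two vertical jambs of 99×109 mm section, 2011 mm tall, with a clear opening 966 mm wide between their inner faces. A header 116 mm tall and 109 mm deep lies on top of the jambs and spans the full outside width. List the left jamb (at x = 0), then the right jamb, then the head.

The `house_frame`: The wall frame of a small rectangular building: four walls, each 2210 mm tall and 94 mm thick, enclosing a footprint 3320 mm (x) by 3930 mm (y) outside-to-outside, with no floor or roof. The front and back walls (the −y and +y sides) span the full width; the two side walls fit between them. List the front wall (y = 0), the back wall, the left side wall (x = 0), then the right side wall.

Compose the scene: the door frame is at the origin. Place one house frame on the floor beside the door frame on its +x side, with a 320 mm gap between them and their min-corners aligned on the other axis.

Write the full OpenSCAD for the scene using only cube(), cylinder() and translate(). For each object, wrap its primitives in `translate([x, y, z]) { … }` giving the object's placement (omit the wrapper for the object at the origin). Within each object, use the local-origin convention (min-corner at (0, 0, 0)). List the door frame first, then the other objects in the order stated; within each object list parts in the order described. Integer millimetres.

cube([99, 109, 2011]);
translate([1065, 0, 0]) cube([99, 109, 2011]);
translate([0, 0, 2011]) cube([1164, 109, 116]);
translate([1484, 0, 0]) {
  cube([3320, 94, 2210]);
  translate([0, 3836, 0]) cube([3320, 94, 2210]);
  translate([0, 94, 0]) cube([94, 3742, 2210]);
  translate([3226, 94, 0]) cube([94, 3742, 2210]);
}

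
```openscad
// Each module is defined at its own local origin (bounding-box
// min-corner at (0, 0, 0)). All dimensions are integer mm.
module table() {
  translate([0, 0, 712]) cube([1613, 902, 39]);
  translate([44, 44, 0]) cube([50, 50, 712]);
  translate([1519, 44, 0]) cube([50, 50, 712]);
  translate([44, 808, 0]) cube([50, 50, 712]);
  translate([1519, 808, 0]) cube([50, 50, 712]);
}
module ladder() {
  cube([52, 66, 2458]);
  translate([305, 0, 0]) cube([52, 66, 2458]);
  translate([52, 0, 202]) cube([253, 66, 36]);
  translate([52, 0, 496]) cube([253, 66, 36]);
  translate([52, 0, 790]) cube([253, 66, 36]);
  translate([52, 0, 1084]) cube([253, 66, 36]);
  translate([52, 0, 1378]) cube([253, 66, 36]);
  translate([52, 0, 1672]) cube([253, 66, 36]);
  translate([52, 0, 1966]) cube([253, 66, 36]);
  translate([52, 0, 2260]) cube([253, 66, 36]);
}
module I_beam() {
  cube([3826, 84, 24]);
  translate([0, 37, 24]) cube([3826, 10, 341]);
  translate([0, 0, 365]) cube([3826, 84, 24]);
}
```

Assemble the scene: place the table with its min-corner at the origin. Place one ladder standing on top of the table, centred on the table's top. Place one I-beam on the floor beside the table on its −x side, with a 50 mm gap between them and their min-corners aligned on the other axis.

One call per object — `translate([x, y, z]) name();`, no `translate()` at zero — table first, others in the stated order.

table();
translate([628, 418, 751]) ladder();
translate([-3876, 0, 0]) I_beam();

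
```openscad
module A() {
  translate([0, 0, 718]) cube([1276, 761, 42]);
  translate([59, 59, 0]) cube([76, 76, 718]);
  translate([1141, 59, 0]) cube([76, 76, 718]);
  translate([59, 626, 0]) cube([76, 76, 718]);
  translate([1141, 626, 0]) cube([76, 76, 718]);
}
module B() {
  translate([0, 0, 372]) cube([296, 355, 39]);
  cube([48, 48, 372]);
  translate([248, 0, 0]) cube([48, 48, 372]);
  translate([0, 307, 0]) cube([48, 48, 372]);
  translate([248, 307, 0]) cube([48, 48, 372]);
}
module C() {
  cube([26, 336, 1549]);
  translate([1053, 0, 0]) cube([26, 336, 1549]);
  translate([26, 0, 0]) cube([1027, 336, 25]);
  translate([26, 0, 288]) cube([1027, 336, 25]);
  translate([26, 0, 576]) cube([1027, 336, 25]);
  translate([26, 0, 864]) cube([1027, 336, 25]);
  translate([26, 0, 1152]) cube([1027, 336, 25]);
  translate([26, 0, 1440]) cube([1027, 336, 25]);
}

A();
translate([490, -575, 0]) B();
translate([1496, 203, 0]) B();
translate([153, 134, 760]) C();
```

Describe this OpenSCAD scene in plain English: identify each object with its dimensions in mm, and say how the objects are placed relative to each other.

A is a rectangular dining table. The top is 1276×761×42 mm with its upper surface at z = 760 mm. It stands on four 76×76 mm square legs, each inset 59 mm from the nearest pair of top edges, running from the floor to the underside of the top.

B is a four-legged stool. The seat is 296×355 mm, 39 mm thick, top at z = 411 mm. It stands on four square legs, each 48×48 mm in cross-section, from z = 0 to the seat underside, each flush with a corner of the seat.

C is an open bookshelf. Two side panels, each 26 mm thick, 336 mm deep and 1549 mm tall, stand 1079 mm apart (outside-to-outside). Between them sit 6 shelves, each 25 mm thick and 336 mm deep, spanning the full gap between the sides. The bottom shelf rests on the floor (its underside at z = 0) and the clear gap between one shelf's top and the next shelf's underside is 263 mm.

Two stools sit around the table at the −y, +x sides. The bookshelf is on top of the table.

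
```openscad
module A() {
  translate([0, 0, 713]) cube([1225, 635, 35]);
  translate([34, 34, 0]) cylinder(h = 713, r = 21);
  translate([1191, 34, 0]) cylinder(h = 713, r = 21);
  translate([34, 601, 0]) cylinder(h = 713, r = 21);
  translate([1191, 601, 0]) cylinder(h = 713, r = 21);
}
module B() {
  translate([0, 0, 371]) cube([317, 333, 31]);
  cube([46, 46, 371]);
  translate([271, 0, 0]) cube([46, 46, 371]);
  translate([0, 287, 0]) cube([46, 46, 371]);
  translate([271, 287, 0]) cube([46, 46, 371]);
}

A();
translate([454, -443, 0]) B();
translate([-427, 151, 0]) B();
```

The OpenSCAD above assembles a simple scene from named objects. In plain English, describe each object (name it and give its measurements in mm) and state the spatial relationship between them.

A is a table: top 1225 mm (x) × 635 mm (y), 35 mm thick, upper face at z = 748 mm, on four round legs of 42 mm diameter, each leg's bounding box inset 13 mm from the nearest pair of top edges, running from z = 0 to the bottom of the top.

B is a four-legged stool. The seat is 317×333 mm, 31 mm thick, top at z = 402 mm. It stands on four square legs, each 46×46 mm in cross-section, from z = 0 to the seat underside, each flush with a corner of the seat.

Two stools sit around the table at the −y, −x sides.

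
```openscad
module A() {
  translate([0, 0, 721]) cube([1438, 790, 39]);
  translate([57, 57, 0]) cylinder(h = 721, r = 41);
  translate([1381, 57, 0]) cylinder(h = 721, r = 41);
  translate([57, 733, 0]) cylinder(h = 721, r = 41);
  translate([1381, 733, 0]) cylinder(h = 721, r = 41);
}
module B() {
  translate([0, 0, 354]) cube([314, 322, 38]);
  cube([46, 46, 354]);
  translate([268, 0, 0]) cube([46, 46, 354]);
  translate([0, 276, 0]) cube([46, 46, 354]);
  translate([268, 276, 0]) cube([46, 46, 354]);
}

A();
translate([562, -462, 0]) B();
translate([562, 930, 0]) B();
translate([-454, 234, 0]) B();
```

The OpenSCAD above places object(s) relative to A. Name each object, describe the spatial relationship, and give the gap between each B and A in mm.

Each stool's nearest face is 140 mm from the table's bounding box.

A is a table. B is a stool. Three stools sit around the table at the −y, +y, −x sides. The gap between each stool and the table is 140 mm.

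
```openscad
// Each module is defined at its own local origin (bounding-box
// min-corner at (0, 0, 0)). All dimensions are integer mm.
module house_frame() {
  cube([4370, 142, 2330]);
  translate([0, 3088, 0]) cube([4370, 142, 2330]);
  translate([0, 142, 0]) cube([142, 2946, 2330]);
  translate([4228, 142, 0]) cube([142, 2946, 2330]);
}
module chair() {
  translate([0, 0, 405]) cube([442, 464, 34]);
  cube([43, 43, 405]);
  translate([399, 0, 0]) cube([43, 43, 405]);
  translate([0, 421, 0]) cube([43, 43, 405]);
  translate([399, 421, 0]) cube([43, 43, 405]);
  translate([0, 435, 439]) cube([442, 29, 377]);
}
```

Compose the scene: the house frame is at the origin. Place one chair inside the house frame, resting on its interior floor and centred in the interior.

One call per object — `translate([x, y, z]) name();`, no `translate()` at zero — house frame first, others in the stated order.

house_frame();
translate([1964, 1383, 0]) chair();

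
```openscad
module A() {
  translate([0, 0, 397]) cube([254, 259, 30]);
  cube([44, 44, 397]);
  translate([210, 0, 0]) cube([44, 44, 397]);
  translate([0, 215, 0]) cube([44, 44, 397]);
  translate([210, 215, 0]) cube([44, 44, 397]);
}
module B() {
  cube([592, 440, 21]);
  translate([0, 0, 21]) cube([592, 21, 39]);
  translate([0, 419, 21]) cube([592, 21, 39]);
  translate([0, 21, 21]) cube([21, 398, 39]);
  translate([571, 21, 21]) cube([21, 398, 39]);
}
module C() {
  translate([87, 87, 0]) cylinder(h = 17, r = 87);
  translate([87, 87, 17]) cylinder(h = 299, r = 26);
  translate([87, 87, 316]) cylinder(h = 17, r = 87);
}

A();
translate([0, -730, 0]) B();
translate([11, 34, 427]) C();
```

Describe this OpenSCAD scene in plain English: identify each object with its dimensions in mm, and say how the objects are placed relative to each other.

A is a four-legged stool. The seat is 254×259 mm, 30 mm thick, top at z = 427 mm. It stands on four square legs, each 44×44 mm in cross-section, from z = 0 to the seat underside, each flush with a corner of the seat.

B is an open storage box with external size 592×440×60 mm and wall thickness 21 mm (the base is also 21 mm thick). The base covers the whole footprint; the four walls stand on the base, with the y-facing walls full-width and the x-facing walls fitting between their inner faces.

C is a spool: two coaxial disc flanges of radius 87 mm and thickness 17 mm, joined by a core cylinder of radius 26 mm and height 299 mm. The lower flange rests on z = 0 and the three cylinders share a vertical axis.

The open box is on the floor beside the stool on its −y side. The spool is on top of the stool.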